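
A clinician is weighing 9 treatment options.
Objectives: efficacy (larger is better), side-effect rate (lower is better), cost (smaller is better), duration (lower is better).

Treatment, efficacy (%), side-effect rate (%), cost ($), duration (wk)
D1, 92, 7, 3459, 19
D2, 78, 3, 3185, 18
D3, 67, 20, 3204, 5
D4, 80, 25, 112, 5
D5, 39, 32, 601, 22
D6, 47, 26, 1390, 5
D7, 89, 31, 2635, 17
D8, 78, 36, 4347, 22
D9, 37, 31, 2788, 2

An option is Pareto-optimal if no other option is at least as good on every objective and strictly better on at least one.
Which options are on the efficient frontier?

D1, D2, D3, D4, D7, D9

D1: not dominated (best efficacy).
D2: not dominated (best side-effect rate).
D3: not dominated.
D4: not dominated (best cost).
D5: dominated by D4 (efficacy 80≥39, side-effect rate 25≤32, cost 112≤601, duration 5≤22).
D6: dominated by D4 (efficacy 80≥47, side-effect rate 25≤26, cost 112≤1390, duration 5≤5).
D7: not dominated.
D8: dominated by D1 (efficacy 92≥78, side-effect rate 7≤36, cost 3459≤4347, duration 19≤22).
D9: not dominated (best duration).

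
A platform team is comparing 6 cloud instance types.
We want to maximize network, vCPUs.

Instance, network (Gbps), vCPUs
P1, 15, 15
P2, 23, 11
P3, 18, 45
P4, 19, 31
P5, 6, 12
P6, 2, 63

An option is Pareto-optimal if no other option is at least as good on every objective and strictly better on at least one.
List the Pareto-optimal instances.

P2, P3, P4, P6

P1: dominated by P3 (network 18≥15, vCPUs 45≥15).
P2: not dominated (best network).
P3: not dominated.
P4: not dominated.
P5: dominated by P1 (network 15≥6, vCPUs 15≥12).
P6: not dominated (best vCPUs).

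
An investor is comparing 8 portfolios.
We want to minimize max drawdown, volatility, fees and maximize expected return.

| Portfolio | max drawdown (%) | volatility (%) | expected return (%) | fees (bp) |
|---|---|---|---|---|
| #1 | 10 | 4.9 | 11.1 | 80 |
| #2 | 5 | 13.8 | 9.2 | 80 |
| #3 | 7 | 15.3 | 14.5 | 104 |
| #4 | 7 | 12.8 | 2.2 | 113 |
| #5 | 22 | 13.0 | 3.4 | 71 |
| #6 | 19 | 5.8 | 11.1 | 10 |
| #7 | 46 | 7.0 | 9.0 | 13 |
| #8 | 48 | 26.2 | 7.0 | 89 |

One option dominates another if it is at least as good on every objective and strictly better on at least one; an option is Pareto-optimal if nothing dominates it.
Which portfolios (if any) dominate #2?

#1: worse on max drawdown (10 vs 5).
#3: worse on max drawdown (7 vs 5).
#4: worse on max drawdown (7 vs 5).
#5: worse on max drawdown (22 vs 5).
#6: worse on max drawdown (19 vs 5).
#7: worse on max drawdown (46 vs 5).
#8: worse on max drawdown (48 vs 5).
No option dominates #2.

none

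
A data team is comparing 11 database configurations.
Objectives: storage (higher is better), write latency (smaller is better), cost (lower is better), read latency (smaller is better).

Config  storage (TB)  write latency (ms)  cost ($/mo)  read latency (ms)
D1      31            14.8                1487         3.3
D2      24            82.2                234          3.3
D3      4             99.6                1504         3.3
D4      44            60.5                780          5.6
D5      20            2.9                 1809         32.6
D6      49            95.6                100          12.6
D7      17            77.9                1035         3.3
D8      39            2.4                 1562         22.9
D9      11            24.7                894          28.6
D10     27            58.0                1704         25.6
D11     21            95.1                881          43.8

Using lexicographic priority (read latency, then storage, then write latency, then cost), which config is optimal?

D1

First minimize read latency: best is 3.3, kept {D1, D2, D3, D7}.
Then maximize storage: best is 31, kept {D1}.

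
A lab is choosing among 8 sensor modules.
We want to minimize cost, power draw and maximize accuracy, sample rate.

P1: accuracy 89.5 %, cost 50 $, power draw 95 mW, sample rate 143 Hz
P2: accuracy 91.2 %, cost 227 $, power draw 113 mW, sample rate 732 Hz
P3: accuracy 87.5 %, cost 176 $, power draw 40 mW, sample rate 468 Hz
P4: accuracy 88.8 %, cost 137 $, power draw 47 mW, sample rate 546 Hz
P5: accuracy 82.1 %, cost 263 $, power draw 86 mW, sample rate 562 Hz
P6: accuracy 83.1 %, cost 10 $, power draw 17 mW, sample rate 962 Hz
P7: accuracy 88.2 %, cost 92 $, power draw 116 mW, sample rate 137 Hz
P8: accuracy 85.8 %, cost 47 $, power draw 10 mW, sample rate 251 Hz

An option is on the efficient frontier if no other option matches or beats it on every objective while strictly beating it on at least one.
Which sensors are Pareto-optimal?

P1, P2, P3, P4, P6, P8

P1: not dominated.
P2: not dominated (best accuracy).
P3: not dominated.
P4: not dominated.
P5: dominated by P6 (accuracy 83.1≥82.1, cost 10≤263, power draw 17≤86, sample rate 962≥562).
P6: not dominated (best cost).
P7: dominated by P1 (accuracy 89.5≥88.2, cost 50≤92, power draw 95≤116, sample rate 143≥137).
P8: not dominated (best power draw).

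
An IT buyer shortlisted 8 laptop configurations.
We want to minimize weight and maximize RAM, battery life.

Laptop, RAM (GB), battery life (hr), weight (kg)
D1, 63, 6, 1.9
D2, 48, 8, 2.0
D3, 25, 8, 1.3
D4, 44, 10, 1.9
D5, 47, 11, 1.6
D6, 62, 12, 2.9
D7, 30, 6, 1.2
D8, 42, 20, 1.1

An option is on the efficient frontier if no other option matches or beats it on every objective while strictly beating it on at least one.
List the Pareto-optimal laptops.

D1, D2, D5, D6, D8

D1: not dominated (best RAM).
D2: not dominated.
D3: dominated by D8 (RAM 42≥25, battery life 20≥8, weight 1.1≤1.3).
D4: dominated by D5 (RAM 47≥44, battery life 11≥10, weight 1.6≤1.9).
D5: not dominated.
D6: not dominated.
D7: dominated by D8 (RAM 42≥30, battery life 20≥6, weight 1.1≤1.2).
D8: not dominated (best battery life).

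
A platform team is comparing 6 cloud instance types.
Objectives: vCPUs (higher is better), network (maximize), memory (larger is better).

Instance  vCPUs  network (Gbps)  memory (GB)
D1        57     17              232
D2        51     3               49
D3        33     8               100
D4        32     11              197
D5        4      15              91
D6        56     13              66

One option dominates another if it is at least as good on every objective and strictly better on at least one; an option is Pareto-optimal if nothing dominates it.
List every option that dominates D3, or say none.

D1

D1: vCPUs 57≥33, network 17≥8, memory 232≥100 — dominates D3.
Others (D2, D4, D5, D6) are each worse than D3 on at least one objective.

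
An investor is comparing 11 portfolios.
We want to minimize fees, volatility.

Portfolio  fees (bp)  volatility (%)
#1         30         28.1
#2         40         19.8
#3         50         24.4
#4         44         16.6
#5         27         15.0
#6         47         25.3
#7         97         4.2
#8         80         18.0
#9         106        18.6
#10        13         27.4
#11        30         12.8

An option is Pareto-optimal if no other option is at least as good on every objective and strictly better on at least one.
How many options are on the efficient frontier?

4

#1: dominated by #5 (fees 27≤30, volatility 15.0≤28.1).
#2: dominated by #5 (fees 27≤40, volatility 15.0≤19.8).
#3: dominated by #2 (fees 40≤50, volatility 19.8≤24.4).
#4: dominated by #5 (fees 27≤44, volatility 15.0≤16.6).
#5: not dominated.
#6: dominated by #2 (fees 40≤47, volatility 19.8≤25.3).
#7: not dominated (best volatility).
#8: dominated by #4 (fees 44≤80, volatility 16.6≤18.0).
#9: dominated by #4 (fees 44≤106, volatility 16.6≤18.6).
#10: not dominated (best fees).
#11: not dominated.
Pareto-optimal: #5, #7, #10, #11 → 4.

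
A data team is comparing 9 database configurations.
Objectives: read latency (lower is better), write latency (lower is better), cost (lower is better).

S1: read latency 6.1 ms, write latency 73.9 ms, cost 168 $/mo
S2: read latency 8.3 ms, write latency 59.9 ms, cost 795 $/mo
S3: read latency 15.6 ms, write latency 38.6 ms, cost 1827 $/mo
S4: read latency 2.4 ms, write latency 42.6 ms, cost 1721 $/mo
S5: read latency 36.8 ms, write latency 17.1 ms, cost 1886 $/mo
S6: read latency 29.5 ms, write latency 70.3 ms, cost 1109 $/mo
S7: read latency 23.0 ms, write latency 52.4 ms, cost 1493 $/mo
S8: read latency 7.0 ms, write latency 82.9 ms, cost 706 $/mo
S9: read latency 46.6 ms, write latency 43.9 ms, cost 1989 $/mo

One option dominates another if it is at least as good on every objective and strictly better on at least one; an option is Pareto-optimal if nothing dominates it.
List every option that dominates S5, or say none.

none

S1: worse on write latency (73.9 vs 17.1).
S2: worse on write latency (59.9 vs 17.1).
S3: worse on write latency (38.6 vs 17.1).
S4: worse on write latency (42.6 vs 17.1).
S6: worse on write latency (70.3 vs 17.1).
S7: worse on write latency (52.4 vs 17.1).
S8: worse on write latency (82.9 vs 17.1).
S9: worse on read latency (46.6 vs 36.8).
No option dominates S5.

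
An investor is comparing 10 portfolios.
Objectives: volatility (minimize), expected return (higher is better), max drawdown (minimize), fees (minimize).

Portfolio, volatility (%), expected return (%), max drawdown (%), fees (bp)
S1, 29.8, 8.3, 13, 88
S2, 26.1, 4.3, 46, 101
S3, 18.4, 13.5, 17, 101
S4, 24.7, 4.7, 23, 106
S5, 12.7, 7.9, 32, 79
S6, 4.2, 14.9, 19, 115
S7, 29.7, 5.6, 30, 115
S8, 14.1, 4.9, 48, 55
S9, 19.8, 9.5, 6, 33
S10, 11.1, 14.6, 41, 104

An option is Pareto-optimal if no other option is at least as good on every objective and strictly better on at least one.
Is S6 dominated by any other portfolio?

S1: worse on volatility (29.8 vs 4.2).
S2: worse on volatility (26.1 vs 4.2).
S3: worse on volatility (18.4 vs 4.2).
S4: worse on volatility (24.7 vs 4.2).
S5: worse on volatility (12.7 vs 4.2).
S7: worse on volatility (29.7 vs 4.2).
S8: worse on volatility (14.1 vs 4.2).
S9: worse on volatility (19.8 vs 4.2).
S10: worse on volatility (11.1 vs 4.2).
No option is at least as good as S6 on every objective and strictly better on one.

No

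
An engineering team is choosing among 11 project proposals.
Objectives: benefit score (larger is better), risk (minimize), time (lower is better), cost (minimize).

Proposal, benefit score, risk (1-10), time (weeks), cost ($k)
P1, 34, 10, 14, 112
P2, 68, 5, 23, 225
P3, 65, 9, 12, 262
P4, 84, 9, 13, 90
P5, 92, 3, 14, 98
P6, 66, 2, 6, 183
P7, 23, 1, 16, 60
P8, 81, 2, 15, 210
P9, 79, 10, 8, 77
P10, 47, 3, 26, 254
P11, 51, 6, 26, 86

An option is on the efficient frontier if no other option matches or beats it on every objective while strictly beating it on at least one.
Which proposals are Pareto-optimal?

P4, P5, P6, P7, P8, P9, P11

P1: dominated by P4 (benefit score 84≥34, risk 9≤10, time 13≤14, cost 90≤112).
P2: dominated by P5 (benefit score 92≥68, risk 3≤5, time 14≤23, cost 98≤225).
P3: dominated by P6 (benefit score 66≥65, risk 2≤9, time 6≤12, cost 183≤262).
P4: not dominated.
P5: not dominated (best benefit score).
P6: not dominated (best time).
P7: not dominated (best risk).
P8: not dominated.
P9: not dominated.
P10: dominated by P5 (benefit score 92≥47, risk 3≤3, time 14≤26, cost 98≤254).
P11: not dominated.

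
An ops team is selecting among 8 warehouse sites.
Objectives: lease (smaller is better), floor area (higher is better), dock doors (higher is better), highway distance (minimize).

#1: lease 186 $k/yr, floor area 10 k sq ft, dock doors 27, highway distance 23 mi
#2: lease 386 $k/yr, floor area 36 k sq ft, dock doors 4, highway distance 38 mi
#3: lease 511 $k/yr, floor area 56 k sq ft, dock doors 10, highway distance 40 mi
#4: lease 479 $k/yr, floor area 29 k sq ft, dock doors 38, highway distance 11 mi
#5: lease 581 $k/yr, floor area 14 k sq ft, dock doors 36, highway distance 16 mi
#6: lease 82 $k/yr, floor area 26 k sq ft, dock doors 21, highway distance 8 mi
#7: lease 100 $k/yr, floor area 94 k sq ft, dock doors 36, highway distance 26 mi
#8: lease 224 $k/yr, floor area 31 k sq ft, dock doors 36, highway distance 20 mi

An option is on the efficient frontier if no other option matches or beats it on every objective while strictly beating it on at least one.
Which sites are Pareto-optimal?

#1, #4, #6, #7, #8

#1: not dominated.
#2: dominated by #7 (lease 100≤386, floor area 94≥36, dock doors 36≥4, highway distance 26≤38).
#3: dominated by #7 (lease 100≤511, floor area 94≥56, dock doors 36≥10, highway distance 26≤40).
#4: not dominated (best dock doors).
#5: dominated by #4 (lease 479≤581, floor area 29≥14, dock doors 38≥36, highway distance 11≤16).
#6: not dominated (best lease).
#7: not dominated (best floor area).
#8: not dominated.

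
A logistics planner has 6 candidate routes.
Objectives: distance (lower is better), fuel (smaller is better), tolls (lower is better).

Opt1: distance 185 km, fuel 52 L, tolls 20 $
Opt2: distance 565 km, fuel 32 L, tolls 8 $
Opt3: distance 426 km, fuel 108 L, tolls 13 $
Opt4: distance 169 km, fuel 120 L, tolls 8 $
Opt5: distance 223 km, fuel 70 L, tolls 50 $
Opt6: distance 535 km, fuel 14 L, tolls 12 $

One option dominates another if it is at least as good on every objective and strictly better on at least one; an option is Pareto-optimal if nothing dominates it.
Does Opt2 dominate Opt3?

Opt2 vs Opt3: Opt2 is worse on distance (565 vs 426), so it does not dominate Opt3.

No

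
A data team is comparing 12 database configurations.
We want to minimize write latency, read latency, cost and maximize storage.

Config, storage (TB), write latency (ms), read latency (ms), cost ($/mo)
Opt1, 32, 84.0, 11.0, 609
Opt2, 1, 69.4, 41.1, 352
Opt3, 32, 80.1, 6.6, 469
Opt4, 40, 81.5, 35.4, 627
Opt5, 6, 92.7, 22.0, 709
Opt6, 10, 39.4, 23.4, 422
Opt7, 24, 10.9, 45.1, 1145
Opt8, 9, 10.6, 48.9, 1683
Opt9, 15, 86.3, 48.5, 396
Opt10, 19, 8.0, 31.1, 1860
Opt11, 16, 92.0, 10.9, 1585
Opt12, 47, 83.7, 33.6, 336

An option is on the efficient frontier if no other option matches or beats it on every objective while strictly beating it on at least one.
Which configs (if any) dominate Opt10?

none

Opt1: worse on write latency (84.0 vs 8.0).
Opt2: worse on storage (1 vs 19).
Opt3: worse on write latency (80.1 vs 8.0).
Opt4: worse on write latency (81.5 vs 8.0).
Opt5: worse on storage (6 vs 19).
Opt6: worse on storage (10 vs 19).
Opt7: worse on write latency (10.9 vs 8.0).
Opt8: worse on storage (9 vs 19).
Opt9: worse on storage (15 vs 19).
Opt11: worse on storage (16 vs 19).
Opt12: worse on write latency (83.7 vs 8.0).
No option dominates Opt10.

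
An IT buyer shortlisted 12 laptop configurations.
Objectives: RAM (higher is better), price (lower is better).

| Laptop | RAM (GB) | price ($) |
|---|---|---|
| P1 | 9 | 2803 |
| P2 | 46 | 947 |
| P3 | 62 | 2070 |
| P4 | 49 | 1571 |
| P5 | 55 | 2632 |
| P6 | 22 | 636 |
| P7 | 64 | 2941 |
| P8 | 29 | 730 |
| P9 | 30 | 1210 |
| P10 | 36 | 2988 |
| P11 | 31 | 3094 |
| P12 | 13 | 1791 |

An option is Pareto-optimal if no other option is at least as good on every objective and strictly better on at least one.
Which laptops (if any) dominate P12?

P2, P4, P6, P8, P9

P2: RAM 46≥13, price 947≤1791 — dominates P12.
P4: RAM 49≥13, price 1571≤1791 — dominates P12.
P6: RAM 22≥13, price 636≤1791 — dominates P12.
P8: RAM 29≥13, price 730≤1791 — dominates P12.
P9: RAM 30≥13, price 1210≤1791 — dominates P12.
Others (P1, P3, P5, P7, P10, P11) are each worse than P12 on at least one objective.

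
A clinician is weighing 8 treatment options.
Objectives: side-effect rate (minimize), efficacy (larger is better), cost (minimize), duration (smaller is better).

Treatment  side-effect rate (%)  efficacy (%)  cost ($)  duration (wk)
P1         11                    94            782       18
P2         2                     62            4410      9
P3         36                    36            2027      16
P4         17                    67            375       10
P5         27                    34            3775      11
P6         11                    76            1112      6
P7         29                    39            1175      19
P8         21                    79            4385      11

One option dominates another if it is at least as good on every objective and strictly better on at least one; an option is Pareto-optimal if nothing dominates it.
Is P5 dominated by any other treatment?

P4 vs P5: side-effect rate 17≤27, efficacy 67≥34, cost 375≤3775, duration 10≤11 — P4 is at least as good on every objective and strictly better on at least one, so P4 dominates P5.

Yes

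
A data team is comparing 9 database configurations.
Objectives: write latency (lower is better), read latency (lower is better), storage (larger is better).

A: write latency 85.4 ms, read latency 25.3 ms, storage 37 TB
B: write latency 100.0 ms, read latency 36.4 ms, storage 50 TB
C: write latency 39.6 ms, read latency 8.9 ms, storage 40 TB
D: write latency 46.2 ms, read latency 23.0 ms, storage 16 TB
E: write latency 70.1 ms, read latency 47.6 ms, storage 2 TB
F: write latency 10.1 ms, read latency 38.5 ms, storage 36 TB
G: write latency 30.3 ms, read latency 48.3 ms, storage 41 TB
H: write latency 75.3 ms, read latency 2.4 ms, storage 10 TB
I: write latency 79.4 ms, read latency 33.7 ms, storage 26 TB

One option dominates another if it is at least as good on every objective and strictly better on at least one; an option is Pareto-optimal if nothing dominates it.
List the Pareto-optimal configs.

A: dominated by C (write latency 39.6≤85.4, read latency 8.9≤25.3, storage 40≥37).
B: not dominated (best storage).
C: not dominated.
D: dominated by C (write latency 39.6≤46.2, read latency 8.9≤23.0, storage 40≥16).
E: dominated by C (write latency 39.6≤70.1, read latency 8.9≤47.6, storage 40≥2).
F: not dominated (best write latency).
G: not dominated.
H: not dominated (best read latency).
I: dominated by C (write latency 39.6≤79.4, read latency 8.9≤33.7, storage 40≥26).

B, C, F, G, H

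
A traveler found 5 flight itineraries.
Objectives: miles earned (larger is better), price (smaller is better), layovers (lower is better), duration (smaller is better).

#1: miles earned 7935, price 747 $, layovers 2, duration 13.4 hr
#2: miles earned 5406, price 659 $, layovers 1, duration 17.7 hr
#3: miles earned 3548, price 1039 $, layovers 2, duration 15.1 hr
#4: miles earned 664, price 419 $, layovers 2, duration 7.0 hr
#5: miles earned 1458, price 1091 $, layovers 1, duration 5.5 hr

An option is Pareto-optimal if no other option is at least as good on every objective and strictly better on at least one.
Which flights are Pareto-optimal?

#1: not dominated (best miles earned).
#2: not dominated.
#3: dominated by #1 (miles earned 7935≥3548, price 747≤1039, layovers 2≤2, duration 13.4≤15.1).
#4: not dominated (best price).
#5: not dominated (best duration).

#1, #2, #4, #5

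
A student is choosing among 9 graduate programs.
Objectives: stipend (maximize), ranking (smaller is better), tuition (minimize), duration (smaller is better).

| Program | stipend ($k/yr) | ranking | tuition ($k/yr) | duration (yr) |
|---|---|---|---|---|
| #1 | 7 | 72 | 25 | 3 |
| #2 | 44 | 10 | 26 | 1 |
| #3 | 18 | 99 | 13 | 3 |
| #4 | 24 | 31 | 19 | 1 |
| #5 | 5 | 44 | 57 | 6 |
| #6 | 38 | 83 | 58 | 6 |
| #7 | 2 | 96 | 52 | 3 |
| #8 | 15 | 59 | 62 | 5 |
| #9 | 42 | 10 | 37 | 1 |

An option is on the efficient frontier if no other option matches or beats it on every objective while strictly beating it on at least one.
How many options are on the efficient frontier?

3

#1: dominated by #4 (stipend 24≥7, ranking 31≤72, tuition 19≤25, duration 1≤3).
#2: not dominated (best stipend).
#3: not dominated (best tuition).
#4: not dominated.
#5: dominated by #2 (stipend 44≥5, ranking 10≤44, tuition 26≤57, duration 1≤6).
#6: dominated by #2 (stipend 44≥38, ranking 10≤83, tuition 26≤58, duration 1≤6).
#7: dominated by #1 (stipend 7≥2, ranking 72≤96, tuition 25≤52, duration 3≤3).
#8: dominated by #2 (stipend 44≥15, ranking 10≤59, tuition 26≤62, duration 1≤5).
#9: dominated by #2 (stipend 44≥42, ranking 10≤10, tuition 26≤37, duration 1≤1).
Pareto-optimal: #2, #3, #4 → 3.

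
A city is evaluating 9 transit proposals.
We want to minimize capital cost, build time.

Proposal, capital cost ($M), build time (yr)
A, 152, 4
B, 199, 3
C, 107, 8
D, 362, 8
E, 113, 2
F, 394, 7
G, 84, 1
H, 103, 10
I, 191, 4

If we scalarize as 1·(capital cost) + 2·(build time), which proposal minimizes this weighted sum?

A: 1·152 + 2·4 = 160
B: 1·199 + 2·3 = 205
C: 1·107 + 2·8 = 123
D: 1·362 + 2·8 = 378
E: 1·113 + 2·2 = 117
F: 1·394 + 2·7 = 408
G: 1·84 + 2·1 = 86
H: 1·103 + 2·10 = 123
I: 1·191 + 2·4 = 199
Lowest: G at 86.

G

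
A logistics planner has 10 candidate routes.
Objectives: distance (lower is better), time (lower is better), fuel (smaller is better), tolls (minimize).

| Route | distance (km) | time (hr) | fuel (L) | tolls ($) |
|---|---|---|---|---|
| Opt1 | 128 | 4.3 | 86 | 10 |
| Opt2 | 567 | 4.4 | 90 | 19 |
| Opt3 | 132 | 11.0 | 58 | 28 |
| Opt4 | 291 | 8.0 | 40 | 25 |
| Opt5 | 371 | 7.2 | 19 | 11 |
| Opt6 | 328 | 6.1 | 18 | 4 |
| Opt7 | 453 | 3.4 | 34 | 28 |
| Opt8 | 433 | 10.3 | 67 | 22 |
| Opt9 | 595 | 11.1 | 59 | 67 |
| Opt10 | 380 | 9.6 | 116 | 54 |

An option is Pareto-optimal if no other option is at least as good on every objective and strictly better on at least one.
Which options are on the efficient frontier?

Opt1, Opt3, Opt4, Opt6, Opt7

Opt1: not dominated (best distance).
Opt2: dominated by Opt1 (distance 128≤567, time 4.3≤4.4, fuel 86≤90, tolls 10≤19).
Opt3: not dominated.
Opt4: not dominated.
Opt5: dominated by Opt6 (distance 328≤371, time 6.1≤7.2, fuel 18≤19, tolls 4≤11).
Opt6: not dominated (best fuel).
Opt7: not dominated (best time).
Opt8: dominated by Opt5 (distance 371≤433, time 7.2≤10.3, fuel 19≤67, tolls 11≤22).
Opt9: dominated by Opt3 (distance 132≤595, time 11.0≤11.1, fuel 58≤59, tolls 28≤67).
Opt10: dominated by Opt1 (distance 128≤380, time 4.3≤9.6, fuel 86≤116, tolls 10≤54).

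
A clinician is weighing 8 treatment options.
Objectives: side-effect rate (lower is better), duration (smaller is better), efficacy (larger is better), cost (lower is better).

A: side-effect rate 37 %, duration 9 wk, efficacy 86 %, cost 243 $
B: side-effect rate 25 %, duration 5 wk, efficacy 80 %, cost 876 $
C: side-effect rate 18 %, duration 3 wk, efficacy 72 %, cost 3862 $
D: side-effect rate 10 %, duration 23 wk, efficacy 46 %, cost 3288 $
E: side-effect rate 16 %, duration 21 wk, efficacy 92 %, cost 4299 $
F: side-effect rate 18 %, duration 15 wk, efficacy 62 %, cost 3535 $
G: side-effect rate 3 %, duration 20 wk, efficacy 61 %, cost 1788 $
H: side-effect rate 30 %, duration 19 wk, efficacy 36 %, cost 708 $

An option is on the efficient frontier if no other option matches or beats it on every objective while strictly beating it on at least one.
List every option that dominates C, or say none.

none

A: worse on side-effect rate (37 vs 18).
B: worse on side-effect rate (25 vs 18).
D: worse on duration (23 vs 3).
E: worse on duration (21 vs 3).
F: worse on duration (15 vs 3).
G: worse on duration (20 vs 3).
H: worse on side-effect rate (30 vs 18).
No option dominates C.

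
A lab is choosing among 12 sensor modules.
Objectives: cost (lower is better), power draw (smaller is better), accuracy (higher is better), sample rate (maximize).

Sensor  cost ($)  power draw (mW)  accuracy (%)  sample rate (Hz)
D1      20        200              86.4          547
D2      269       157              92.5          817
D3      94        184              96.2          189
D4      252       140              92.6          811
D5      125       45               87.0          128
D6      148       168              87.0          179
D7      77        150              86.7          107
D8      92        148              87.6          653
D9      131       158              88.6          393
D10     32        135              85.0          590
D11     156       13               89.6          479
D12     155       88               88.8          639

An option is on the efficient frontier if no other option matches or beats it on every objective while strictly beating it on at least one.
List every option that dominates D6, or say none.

D8: cost 92≤148, power draw 148≤168, accuracy 87.6≥87.0, sample rate 653≥179 — dominates D6.
D9: cost 131≤148, power draw 158≤168, accuracy 88.6≥87.0, sample rate 393≥179 — dominates D6.
Others (D1, D2, D3, D4, D5, D7, D10, D11, D12) are each worse than D6 on at least one objective.

D8, D9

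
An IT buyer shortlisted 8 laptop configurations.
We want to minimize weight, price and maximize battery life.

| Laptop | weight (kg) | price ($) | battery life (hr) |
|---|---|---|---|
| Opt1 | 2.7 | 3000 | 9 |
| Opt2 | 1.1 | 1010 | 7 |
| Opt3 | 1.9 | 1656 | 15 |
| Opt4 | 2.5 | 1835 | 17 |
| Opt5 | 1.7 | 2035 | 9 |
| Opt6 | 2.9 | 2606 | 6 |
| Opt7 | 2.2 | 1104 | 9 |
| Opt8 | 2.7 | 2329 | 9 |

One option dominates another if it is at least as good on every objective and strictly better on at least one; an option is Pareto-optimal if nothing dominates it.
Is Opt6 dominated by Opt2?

Yes

Opt2 vs Opt6: weight 1.1≤2.9, price 1010≤2606, battery life 7≥6 — Opt2 is at least as good on every objective with at least one strict improvement.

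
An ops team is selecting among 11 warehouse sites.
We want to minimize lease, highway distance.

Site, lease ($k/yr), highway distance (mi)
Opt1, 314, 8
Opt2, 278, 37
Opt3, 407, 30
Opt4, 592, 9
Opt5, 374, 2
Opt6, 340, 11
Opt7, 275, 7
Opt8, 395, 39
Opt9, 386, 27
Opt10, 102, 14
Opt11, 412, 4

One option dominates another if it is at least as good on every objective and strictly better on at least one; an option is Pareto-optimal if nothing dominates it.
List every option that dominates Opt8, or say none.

Opt1: lease 314≤395, highway distance 8≤39 — dominates Opt8.
Opt2: lease 278≤395, highway distance 37≤39 — dominates Opt8.
Opt5: lease 374≤395, highway distance 2≤39 — dominates Opt8.
Opt6: lease 340≤395, highway distance 11≤39 — dominates Opt8.
Opt7: lease 275≤395, highway distance 7≤39 — dominates Opt8.
Opt9: lease 386≤395, highway distance 27≤39 — dominates Opt8.
Opt10: lease 102≤395, highway distance 14≤39 — dominates Opt8.
Others (Opt3, Opt4, Opt11) are each worse than Opt8 on at least one objective.

Opt1, Opt2, Opt5, Opt6, Opt7, Opt9, Opt10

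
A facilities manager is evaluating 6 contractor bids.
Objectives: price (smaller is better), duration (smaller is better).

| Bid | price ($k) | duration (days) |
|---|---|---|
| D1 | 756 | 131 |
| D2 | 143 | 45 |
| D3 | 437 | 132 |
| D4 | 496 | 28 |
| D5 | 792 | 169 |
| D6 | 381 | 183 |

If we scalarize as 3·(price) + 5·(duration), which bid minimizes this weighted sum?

D1: 3·756 + 5·131 = 2923
D2: 3·143 + 5·45 = 654
D3: 3·437 + 5·132 = 1971
D4: 3·496 + 5·28 = 1628
D5: 3·792 + 5·169 = 3221
D6: 3·381 + 5·183 = 2058
Lowest: D2 at 654.

D2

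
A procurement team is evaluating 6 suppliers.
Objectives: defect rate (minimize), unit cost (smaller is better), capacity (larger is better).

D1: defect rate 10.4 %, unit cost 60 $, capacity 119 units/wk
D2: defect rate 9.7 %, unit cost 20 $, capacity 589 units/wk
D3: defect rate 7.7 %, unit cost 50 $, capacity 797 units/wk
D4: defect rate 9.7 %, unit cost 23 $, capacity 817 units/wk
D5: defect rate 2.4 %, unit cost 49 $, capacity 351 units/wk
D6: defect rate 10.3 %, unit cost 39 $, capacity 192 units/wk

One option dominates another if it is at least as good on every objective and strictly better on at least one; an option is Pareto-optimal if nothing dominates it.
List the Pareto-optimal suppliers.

D2, D3, D4, D5

D1: dominated by D2 (defect rate 9.7≤10.4, unit cost 20≤60, capacity 589≥119).
D2: not dominated (best unit cost).
D3: not dominated.
D4: not dominated (best capacity).
D5: not dominated (best defect rate).
D6: dominated by D2 (defect rate 9.7≤10.3, unit cost 20≤39, capacity 589≥192).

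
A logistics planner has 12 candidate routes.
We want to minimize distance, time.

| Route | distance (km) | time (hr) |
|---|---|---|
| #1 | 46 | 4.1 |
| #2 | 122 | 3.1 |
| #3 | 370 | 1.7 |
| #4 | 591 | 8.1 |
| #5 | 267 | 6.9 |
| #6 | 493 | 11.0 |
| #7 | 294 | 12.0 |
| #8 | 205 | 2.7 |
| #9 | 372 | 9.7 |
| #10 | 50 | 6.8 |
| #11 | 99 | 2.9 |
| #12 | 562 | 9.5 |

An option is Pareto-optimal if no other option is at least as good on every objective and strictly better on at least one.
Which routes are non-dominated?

#1, #3, #8, #11

#1: not dominated (best distance).
#2: dominated by #11 (distance 99≤122, time 2.9≤3.1).
#3: not dominated (best time).
#4: dominated by #1 (distance 46≤591, time 4.1≤8.1).
#5: dominated by #1 (distance 46≤267, time 4.1≤6.9).
#6: dominated by #1 (distance 46≤493, time 4.1≤11.0).
#7: dominated by #1 (distance 46≤294, time 4.1≤12.0).
#8: not dominated.
#9: dominated by #1 (distance 46≤372, time 4.1≤9.7).
#10: dominated by #1 (distance 46≤50, time 4.1≤6.8).
#11: not dominated.
#12: dominated by #1 (distance 46≤562, time 4.1≤9.5).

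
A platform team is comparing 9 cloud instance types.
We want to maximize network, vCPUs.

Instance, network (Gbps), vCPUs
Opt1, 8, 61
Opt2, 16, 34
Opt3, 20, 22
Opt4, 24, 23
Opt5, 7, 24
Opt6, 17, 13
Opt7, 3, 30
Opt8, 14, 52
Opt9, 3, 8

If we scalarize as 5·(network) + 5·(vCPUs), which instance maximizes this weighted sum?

Opt1: 5·8 + 5·61 = 345
Opt2: 5·16 + 5·34 = 250
Opt3: 5·20 + 5·22 = 210
Opt4: 5·24 + 5·23 = 235
Opt5: 5·7 + 5·24 = 155
Opt6: 5·17 + 5·13 = 150
Opt7: 5·3 + 5·30 = 165
Opt8: 5·14 + 5·52 = 330
Opt9: 5·3 + 5·8 = 55
Highest: Opt1 at 345.

Opt1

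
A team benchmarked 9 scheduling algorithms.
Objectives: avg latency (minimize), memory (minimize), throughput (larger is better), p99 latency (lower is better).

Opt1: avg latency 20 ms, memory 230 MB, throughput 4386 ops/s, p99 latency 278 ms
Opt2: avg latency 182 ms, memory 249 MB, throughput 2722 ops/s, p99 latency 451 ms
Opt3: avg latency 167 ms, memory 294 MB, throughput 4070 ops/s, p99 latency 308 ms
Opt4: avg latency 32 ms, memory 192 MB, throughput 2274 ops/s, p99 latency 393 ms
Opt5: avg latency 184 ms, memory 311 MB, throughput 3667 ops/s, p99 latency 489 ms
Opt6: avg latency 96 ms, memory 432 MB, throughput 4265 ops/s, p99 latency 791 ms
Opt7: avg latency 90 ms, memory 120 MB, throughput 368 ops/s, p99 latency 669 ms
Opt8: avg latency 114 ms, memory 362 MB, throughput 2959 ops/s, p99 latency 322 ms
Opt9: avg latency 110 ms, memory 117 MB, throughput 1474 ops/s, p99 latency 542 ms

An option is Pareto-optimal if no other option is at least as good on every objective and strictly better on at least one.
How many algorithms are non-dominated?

4

Opt1: not dominated (best avg latency).
Opt2: dominated by Opt1 (avg latency 20≤182, memory 230≤249, throughput 4386≥2722, p99 latency 278≤451).
Opt3: dominated by Opt1 (avg latency 20≤167, memory 230≤294, throughput 4386≥4070, p99 latency 278≤308).
Opt4: not dominated.
Opt5: dominated by Opt1 (avg latency 20≤184, memory 230≤311, throughput 4386≥3667, p99 latency 278≤489).
Opt6: dominated by Opt1 (avg latency 20≤96, memory 230≤432, throughput 4386≥4265, p99 latency 278≤791).
Opt7: not dominated.
Opt8: dominated by Opt1 (avg latency 20≤114, memory 230≤362, throughput 4386≥2959, p99 latency 278≤322).
Opt9: not dominated (best memory).
Pareto-optimal: Opt1, Opt4, Opt7, Opt9 → 4.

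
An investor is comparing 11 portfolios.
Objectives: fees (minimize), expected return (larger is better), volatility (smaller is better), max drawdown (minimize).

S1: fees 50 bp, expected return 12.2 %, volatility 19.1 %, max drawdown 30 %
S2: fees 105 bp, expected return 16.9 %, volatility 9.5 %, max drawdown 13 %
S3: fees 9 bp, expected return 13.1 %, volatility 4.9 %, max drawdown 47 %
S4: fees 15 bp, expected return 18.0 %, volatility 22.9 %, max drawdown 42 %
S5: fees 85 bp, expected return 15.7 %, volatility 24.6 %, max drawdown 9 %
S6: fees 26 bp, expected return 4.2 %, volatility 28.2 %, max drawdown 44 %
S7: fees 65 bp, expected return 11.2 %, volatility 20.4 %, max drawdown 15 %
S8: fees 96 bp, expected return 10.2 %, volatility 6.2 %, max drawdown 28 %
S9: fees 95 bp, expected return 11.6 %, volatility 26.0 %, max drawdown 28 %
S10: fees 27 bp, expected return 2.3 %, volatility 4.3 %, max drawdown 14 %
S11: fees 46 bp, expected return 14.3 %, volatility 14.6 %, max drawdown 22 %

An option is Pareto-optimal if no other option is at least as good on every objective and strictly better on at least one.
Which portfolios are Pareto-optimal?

S2, S3, S4, S5, S7, S8, S10, S11

S1: dominated by S11 (fees 46≤50, expected return 14.3≥12.2, volatility 14.6≤19.1, max drawdown 22≤30).
S2: not dominated.
S3: not dominated (best fees).
S4: not dominated (best expected return).
S5: not dominated (best max drawdown).
S6: dominated by S4 (fees 15≤26, expected return 18.0≥4.2, volatility 22.9≤28.2, max drawdown 42≤44).
S7: not dominated.
S8: not dominated.
S9: dominated by S5 (fees 85≤95, expected return 15.7≥11.6, volatility 24.6≤26.0, max drawdown 9≤28).
S10: not dominated (best volatility).
S11: not dominated.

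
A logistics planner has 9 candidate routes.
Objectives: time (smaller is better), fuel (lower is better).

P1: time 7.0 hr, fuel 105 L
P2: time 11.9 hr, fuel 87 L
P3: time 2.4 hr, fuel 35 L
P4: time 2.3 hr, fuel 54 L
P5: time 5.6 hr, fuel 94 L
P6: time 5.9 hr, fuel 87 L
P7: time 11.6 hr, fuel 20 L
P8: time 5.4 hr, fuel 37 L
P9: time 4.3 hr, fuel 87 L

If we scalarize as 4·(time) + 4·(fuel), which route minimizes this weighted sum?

P7

P1: 4·7.0 + 4·105 = 448.0
P2: 4·11.9 + 4·87 = 395.6
P3: 4·2.4 + 4·35 = 149.6
P4: 4·2.3 + 4·54 = 225.2
P5: 4·5.6 + 4·94 = 398.4
P6: 4·5.9 + 4·87 = 371.6
P7: 4·11.6 + 4·20 = 126.4
P8: 4·5.4 + 4·37 = 169.6
P9: 4·4.3 + 4·87 = 365.2
Lowest: P7 at 126.4.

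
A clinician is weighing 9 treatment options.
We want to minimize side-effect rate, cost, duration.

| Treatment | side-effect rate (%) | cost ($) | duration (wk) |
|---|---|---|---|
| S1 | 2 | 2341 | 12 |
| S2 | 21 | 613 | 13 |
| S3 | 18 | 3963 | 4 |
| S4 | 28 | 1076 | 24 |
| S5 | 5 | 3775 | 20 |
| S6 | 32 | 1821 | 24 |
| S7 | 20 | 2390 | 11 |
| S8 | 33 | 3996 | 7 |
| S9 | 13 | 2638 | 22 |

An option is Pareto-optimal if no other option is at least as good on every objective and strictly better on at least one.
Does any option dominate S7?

No

S1: worse on duration (12 vs 11).
S2: worse on side-effect rate (21 vs 20).
S3: worse on cost (3963 vs 2390).
S4: worse on side-effect rate (28 vs 20).
S5: worse on cost (3775 vs 2390).
S6: worse on side-effect rate (32 vs 20).
S8: worse on side-effect rate (33 vs 20).
S9: worse on cost (2638 vs 2390).
No option is at least as good as S7 on every objective and strictly better on one.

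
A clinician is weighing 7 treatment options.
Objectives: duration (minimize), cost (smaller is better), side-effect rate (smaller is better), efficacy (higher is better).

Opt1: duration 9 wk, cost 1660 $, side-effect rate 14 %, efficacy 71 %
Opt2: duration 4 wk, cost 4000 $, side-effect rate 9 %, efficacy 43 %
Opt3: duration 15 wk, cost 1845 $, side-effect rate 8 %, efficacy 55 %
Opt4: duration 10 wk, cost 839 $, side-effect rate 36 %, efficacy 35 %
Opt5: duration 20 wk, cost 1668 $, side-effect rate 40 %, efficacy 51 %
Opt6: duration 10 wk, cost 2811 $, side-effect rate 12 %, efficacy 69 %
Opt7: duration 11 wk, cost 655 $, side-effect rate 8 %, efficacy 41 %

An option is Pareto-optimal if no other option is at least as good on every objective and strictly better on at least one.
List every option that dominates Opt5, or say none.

Opt1: duration 9≤20, cost 1660≤1668, side-effect rate 14≤40, efficacy 71≥51 — dominates Opt5.
Others (Opt2, Opt3, Opt4, Opt6, Opt7) are each worse than Opt5 on at least one objective.

Opt1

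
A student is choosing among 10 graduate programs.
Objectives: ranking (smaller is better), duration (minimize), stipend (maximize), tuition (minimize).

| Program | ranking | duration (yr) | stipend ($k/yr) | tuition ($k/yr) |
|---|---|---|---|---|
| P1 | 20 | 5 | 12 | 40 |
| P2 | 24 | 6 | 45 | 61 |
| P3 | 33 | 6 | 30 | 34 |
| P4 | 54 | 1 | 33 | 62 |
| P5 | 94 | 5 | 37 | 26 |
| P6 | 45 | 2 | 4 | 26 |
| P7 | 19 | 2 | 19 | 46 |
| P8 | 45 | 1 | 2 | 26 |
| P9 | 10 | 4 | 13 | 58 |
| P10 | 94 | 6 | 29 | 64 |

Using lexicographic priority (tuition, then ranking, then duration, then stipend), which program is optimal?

First minimize tuition: best is 26, kept {P5, P6, P8}.
Then minimize ranking: best is 45, kept {P6, P8}.
Then minimize duration: best is 1, kept {P8}.

P8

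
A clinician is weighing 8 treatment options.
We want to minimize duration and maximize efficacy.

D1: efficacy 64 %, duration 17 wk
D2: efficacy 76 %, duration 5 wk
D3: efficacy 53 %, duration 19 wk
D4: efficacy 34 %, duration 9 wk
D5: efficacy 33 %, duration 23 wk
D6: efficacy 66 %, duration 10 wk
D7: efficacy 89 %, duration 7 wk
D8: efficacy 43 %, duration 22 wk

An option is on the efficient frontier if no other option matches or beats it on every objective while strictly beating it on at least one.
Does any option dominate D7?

D1: worse on efficacy (64 vs 89).
D2: worse on efficacy (76 vs 89).
D3: worse on efficacy (53 vs 89).
D4: worse on efficacy (34 vs 89).
D5: worse on efficacy (33 vs 89).
D6: worse on efficacy (66 vs 89).
D8: worse on efficacy (43 vs 89).
No option is at least as good as D7 on every objective and strictly better on one.

No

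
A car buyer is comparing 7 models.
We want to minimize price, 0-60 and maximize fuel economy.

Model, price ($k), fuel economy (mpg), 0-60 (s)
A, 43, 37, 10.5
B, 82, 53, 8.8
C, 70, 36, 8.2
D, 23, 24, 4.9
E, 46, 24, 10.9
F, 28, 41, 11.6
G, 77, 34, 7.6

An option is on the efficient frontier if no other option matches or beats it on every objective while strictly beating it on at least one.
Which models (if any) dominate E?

A, D

A: price 43≤46, fuel economy 37≥24, 0-60 10.5≤10.9 — dominates E.
D: price 23≤46, fuel economy 24≥24, 0-60 4.9≤10.9 — dominates E.
Others (B, C, F, G) are each worse than E on at least one objective.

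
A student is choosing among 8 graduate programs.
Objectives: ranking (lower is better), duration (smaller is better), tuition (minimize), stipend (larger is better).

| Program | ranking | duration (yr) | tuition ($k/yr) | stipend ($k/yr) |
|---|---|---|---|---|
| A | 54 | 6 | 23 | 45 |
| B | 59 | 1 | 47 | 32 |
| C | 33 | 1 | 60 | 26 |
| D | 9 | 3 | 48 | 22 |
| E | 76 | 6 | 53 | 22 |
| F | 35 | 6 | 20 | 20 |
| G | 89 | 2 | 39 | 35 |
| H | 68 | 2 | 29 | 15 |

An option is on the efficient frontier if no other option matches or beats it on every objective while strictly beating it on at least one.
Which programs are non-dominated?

A, B, C, D, F, G, H

A: not dominated (best stipend).
B: not dominated.
C: not dominated.
D: not dominated (best ranking).
E: dominated by A (ranking 54≤76, duration 6≤6, tuition 23≤53, stipend 45≥22).
F: not dominated (best tuition).
G: not dominated.
H: not dominated.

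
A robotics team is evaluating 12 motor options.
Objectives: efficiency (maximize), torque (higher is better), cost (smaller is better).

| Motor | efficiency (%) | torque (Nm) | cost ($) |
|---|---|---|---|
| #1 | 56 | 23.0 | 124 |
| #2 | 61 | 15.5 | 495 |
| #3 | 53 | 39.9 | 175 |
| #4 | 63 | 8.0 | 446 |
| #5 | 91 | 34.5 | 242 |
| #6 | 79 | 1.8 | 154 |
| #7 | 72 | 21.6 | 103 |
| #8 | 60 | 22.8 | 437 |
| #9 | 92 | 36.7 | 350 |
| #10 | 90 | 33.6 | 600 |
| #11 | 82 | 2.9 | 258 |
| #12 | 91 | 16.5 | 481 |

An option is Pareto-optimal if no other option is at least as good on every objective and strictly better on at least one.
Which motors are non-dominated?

#1: not dominated.
#2: dominated by #5 (efficiency 91≥61, torque 34.5≥15.5, cost 242≤495).
#3: not dominated (best torque).
#4: dominated by #5 (efficiency 91≥63, torque 34.5≥8.0, cost 242≤446).
#5: not dominated.
#6: not dominated.
#7: not dominated (best cost).
#8: dominated by #5 (efficiency 91≥60, torque 34.5≥22.8, cost 242≤437).
#9: not dominated (best efficiency).
#10: dominated by #5 (efficiency 91≥90, torque 34.5≥33.6, cost 242≤600).
#11: dominated by #5 (efficiency 91≥82, torque 34.5≥2.9, cost 242≤258).
#12: dominated by #5 (efficiency 91≥91, torque 34.5≥16.5, cost 242≤481).

#1, #3, #5, #6, #7, #9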